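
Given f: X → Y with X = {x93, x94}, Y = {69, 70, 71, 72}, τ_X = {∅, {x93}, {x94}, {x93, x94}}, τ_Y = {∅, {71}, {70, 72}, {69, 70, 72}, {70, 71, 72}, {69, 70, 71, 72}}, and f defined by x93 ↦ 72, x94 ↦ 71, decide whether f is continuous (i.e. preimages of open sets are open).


f IS continuous.

Compute f^{-1}(U) for each U ∈ τ_Y:
  U = ∅: f^{-1}(U) = ∅ ∈ τ_X ✓.
  U = {71}: f^{-1}(U) = {x94} ∈ τ_X ✓.
  U = {70, 72}: f^{-1}(U) = {x93} ∈ τ_X ✓.
  U = {69, 70, 72}: f^{-1}(U) = {x93} ∈ τ_X ✓.
  U = {70, 71, 72}: f^{-1}(U) = {x93, x94} ∈ τ_X ✓.
  U = {69, 70, 71, 72}: f^{-1}(U) = {x93, x94} ∈ τ_X ✓.
Every preimage lies in τ_X, so f IS continuous.


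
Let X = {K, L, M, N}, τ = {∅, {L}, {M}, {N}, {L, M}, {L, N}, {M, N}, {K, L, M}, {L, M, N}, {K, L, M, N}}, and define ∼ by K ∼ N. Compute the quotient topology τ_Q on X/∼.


X/∼ = {[K=N], [L], [M]}; |τ_Q| = 5.

Equivalence classes: [K=N], [L], [M].
Quotient map π: X → X/∼ sends K ↦ [K=N], L ↦ [L], M ↦ [M], N ↦ [K=N].
For each subset V ⊆ X/∼, compute π^{-1}(V) ⊆ X and check whether π^{-1}(V) ∈ τ. V is open in τ_Q iff π^{-1}(V) ∈ τ.
  V = {}: π^{-1}(V) = ∅ ∈ τ ✓.
  V = {[K=N]}: π^{-1}(V) = {K, N} ∉ τ ✗.
  V = {[L]}: π^{-1}(V) = {L} ∈ τ ✓.
  V = {[K=N], [L]}: π^{-1}(V) = {K, L, N} ∉ τ ✗.
  V = {[M]}: π^{-1}(V) = {M} ∈ τ ✓.
  V = {[K=N], [M]}: π^{-1}(V) = {K, M, N} ∉ τ ✗.
  V = {[L], [M]}: π^{-1}(V) = {L, M} ∈ τ ✓.
  V = {[K=N], [L], [M]}: π^{-1}(V) = {K, L, M, N} ∈ τ ✓.
Open sets in the quotient: τ_Q = {{}, {[L]}, {[M]}, {[L], [M]}, {[K=N], [L], [M]}} (5 elements).


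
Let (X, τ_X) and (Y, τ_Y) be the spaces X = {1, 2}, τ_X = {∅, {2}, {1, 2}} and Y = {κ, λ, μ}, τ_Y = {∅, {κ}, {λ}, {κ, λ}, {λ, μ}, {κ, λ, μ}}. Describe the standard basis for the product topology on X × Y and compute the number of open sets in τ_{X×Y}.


Basis B = {∅ × ∅, {2} × {κ}, {2} × {λ}, {1, 2} × {κ}, {1, 2} × {λ}, {2} × {κ, λ}, {2} × {λ, μ}, {2} × {κ, λ, μ}, {1, 2} × {κ, λ}, {1, 2} × {λ, μ}, {1, 2} × {κ, λ, μ}}; |τ_{X×Y}| = 18.

Enumerate products U × V with U ∈ τ_X, V ∈ τ_Y (deduplicated):
  ∅ × ∅ = {} (∅)
  {2} × {κ} = {(2,κ)}
  {2} × {λ} = {(2,λ)}
  {1, 2} × {κ} = {(1,κ), (2,κ)}
  {1, 2} × {λ} = {(1,λ), (2,λ)}
  {2} × {κ, λ} = {(2,κ), (2,λ)}
  {2} × {λ, μ} = {(2,λ), (2,μ)}
  {2} × {κ, λ, μ} = {(2,κ), (2,λ), (2,μ)}
  {1, 2} × {κ, λ} = {(1,κ), (1,λ), (2,κ), (2,λ)}
  {1, 2} × {λ, μ} = {(1,λ), (1,μ), (2,λ), (2,μ)}
  {1, 2} × {κ, λ, μ} = {(1,κ), (1,λ), (1,μ), (2,κ), (2,λ), (2,μ)}
These 11 distinct sets form the basis B.
Close under arbitrary unions to get τ_{X×Y}; counting gives |τ_{X×Y}| = 18.


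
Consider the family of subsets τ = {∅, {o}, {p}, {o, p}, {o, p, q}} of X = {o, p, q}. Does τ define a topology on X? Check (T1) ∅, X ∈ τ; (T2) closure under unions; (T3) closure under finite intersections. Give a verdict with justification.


τ IS a topology on X.

Axiom (T1): ∅ ∈ τ? Yes; X ∈ τ? Yes.
Axiom (T2/T3): check pairwise unions and intersections of members of τ.
All pairwise intersections and unions checked — each lies in τ. Therefore τ satisfies (T1), (T2), (T3): it IS a topology on X.


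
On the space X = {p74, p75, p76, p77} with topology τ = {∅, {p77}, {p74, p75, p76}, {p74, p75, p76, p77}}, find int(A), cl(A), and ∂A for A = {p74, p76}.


int(A) = ∅, cl(A) = {p74, p75, p76}, ∂A = {p74, p75, p76}.

Closed sets in (X, τ) are complements of opens:
  closed(X, τ) = {∅, {p77}, {p74, p75, p76}, {p74, p75, p76, p77}}.
int(A) = ⋃ {U ∈ τ : U ⊆ A}. Opens contained in A: ∅.
Taking the union of these: int(A) = ∅.
cl(A) = ⋂ {C closed : A ⊆ C}. Closed sets containing A: {p74, p75, p76}, {p74, p75, p76, p77}.
Intersecting these: cl(A) = {p74, p75, p76}.
∂A = cl(A) ∖ int(A) = {p74, p75, p76} ∖ ∅ = {p74, p75, p76}.


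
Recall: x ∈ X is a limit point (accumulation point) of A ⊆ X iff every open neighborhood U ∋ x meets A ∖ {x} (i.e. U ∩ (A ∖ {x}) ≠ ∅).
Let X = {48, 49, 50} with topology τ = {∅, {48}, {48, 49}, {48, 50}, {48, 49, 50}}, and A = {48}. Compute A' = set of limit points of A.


A' = {49, 50}

For each x ∈ X, list the open sets U ∈ τ with x ∈ U, then check whether U ∩ (A ∖ {x}) ≠ ∅ for every such U.
  x = 48: open {48} ∋ x has {48} ∩ (A ∖ {48}) = ∅, so x is NOT a limit point.
  x = 49: opens ∋ x are {48, 49}, {48, 49, 50}; each meets A ∖ {49}, so x IS a limit point.
  x = 50: opens ∋ x are {48, 50}, {48, 49, 50}; each meets A ∖ {50}, so x IS a limit point.
Collecting: A' = {49, 50}.


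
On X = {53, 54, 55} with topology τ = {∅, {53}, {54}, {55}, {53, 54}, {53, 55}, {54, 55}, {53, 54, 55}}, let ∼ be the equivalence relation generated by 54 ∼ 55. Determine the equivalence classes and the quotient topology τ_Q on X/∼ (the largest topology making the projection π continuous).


X/∼ = {[53], [54=55]}; |τ_Q| = 4.

Equivalence classes: [53], [54=55].
Quotient map π: X → X/∼ sends 53 ↦ [53], 54 ↦ [54=55], 55 ↦ [54=55].
For each subset V ⊆ X/∼, compute π^{-1}(V) ⊆ X and check whether π^{-1}(V) ∈ τ. V is open in τ_Q iff π^{-1}(V) ∈ τ.
  V = {}: π^{-1}(V) = ∅ ∈ τ ✓.
  V = {[53]}: π^{-1}(V) = {53} ∈ τ ✓.
  V = {[54=55]}: π^{-1}(V) = {54, 55} ∈ τ ✓.
  V = {[53], [54=55]}: π^{-1}(V) = {53, 54, 55} ∈ τ ✓.
Open sets in the quotient: τ_Q = {{}, {[53]}, {[54=55]}, {[53], [54=55]}} (4 elements).


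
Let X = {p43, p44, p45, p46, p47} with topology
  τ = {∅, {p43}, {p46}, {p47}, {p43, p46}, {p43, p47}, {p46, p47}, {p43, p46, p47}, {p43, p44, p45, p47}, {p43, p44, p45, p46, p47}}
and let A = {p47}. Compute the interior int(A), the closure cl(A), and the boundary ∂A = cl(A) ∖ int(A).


int(A) = {p47}, cl(A) = {p44, p45, p47}, ∂A = {p44, p45}.

Closed sets in (X, τ) are complements of opens:
  closed(X, τ) = {∅, {p46}, {p44, p45}, {p43, p44, p45}, {p44, p45, p46}, {p44, p45, p47}, {p43, p44, p45, p46}, {p43, p44, p45, p47}, {p44, p45, p46, p47}, {p43, p44, p45, p46, p47}}.
int(A) = ⋃ {U ∈ τ : U ⊆ A}. Opens contained in A: ∅, {p47}.
Taking the union of these: int(A) = {p47}.
cl(A) = ⋂ {C closed : A ⊆ C}. Closed sets containing A: {p44, p45, p47}, {p43, p44, p45, p47}, {p44, p45, p46, p47}, {p43, p44, p45, p46, p47}.
Intersecting these: cl(A) = {p44, p45, p47}.
∂A = cl(A) ∖ int(A) = {p44, p45, p47} ∖ {p47} = {p44, p45}.


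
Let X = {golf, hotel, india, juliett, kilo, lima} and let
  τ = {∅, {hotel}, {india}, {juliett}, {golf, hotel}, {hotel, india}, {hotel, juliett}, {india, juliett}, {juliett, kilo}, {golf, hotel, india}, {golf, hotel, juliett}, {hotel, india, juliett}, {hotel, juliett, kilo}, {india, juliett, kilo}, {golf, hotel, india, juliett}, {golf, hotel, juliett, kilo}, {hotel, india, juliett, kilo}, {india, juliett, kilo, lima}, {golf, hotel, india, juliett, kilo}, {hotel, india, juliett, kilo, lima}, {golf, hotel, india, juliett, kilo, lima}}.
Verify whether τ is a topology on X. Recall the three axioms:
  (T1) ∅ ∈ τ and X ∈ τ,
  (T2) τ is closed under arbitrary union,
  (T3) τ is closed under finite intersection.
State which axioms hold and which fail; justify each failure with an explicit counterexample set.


τ IS a topology on X.

Axiom (T1): ∅ ∈ τ? Yes; X ∈ τ? Yes.
Axiom (T2/T3): check pairwise unions and intersections of members of τ.
All pairwise intersections and unions checked — each lies in τ. Therefore τ satisfies (T1), (T2), (T3): it IS a topology on X.


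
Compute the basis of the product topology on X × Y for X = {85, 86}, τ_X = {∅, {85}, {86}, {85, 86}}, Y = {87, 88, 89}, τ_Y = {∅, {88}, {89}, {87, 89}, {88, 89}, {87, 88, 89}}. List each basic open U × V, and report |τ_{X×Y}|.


Basis B = {∅ × ∅, {85} × {88}, {85} × {89}, {86} × {88}, {86} × {89}, {85} × {87, 89}, {85} × {88, 89}, {85, 86} × {88}, {85, 86} × {89}, {86} × {87, 89}, {86} × {88, 89}, {85} × {87, 88, 89}, {86} × {87, 88, 89}, {85, 86} × {87, 89}, {85, 86} × {88, 89}, {85, 86} × {87, 88, 89}}; |τ_{X×Y}| = 36.

Enumerate products U × V with U ∈ τ_X, V ∈ τ_Y (deduplicated):
  ∅ × ∅ = {} (∅)
  {85} × {88} = {(85,88)}
  {85} × {89} = {(85,89)}
  {86} × {88} = {(86,88)}
  {86} × {89} = {(86,89)}
  {85} × {87, 89} = {(85,87), (85,89)}
  {85} × {88, 89} = {(85,88), (85,89)}
  {85, 86} × {88} = {(85,88), (86,88)}
  {85, 86} × {89} = {(85,89), (86,89)}
  {86} × {87, 89} = {(86,87), (86,89)}
  {86} × {88, 89} = {(86,88), (86,89)}
  {85} × {87, 88, 89} = {(85,87), (85,88), (85,89)}
  {86} × {87, 88, 89} = {(86,87), (86,88), (86,89)}
  {85, 86} × {87, 89} = {(85,87), (85,89), (86,87), (86,89)}
  {85, 86} × {88, 89} = {(85,88), (85,89), (86,88), (86,89)}
  {85, 86} × {87, 88, 89} = {(85,87), (85,88), (85,89), (86,87), (86,88), (86,89)}
These 16 distinct sets form the basis B.
Close under arbitrary unions to get τ_{X×Y}; counting gives |τ_{X×Y}| = 36.


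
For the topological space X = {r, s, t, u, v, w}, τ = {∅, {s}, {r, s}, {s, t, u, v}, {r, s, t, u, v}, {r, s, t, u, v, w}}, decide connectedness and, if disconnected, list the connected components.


(X, τ) is connected.

Find clopen sets (U ∈ τ with X ∖ U ∈ τ):
  U = ∅, X ∖ U = {r, s, t, u, v, w} — both open, so U is clopen.
  U = {r, s, t, u, v, w}, X ∖ U = ∅ — both open, so U is clopen.
Only trivial clopens (∅ and X) exist, so (X, τ) is connected.
Compute connected components by grouping points that agree on all clopens:
  component: {r, s, t, u, v, w}


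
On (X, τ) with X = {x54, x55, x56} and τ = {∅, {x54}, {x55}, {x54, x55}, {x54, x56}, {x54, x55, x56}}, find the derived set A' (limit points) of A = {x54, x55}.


A' = {x56}

For each x ∈ X, list the open sets U ∈ τ with x ∈ U, then check whether U ∩ (A ∖ {x}) ≠ ∅ for every such U.
  x = x54: open {x54} ∋ x has {x54} ∩ (A ∖ {x54}) = ∅, so x is NOT a limit point.
  x = x55: open {x55} ∋ x has {x55} ∩ (A ∖ {x55}) = ∅, so x is NOT a limit point.
  x = x56: opens ∋ x are {x54, x56}, {x54, x55, x56}; each meets A ∖ {x56}, so x IS a limit point.
Collecting: A' = {x56}.


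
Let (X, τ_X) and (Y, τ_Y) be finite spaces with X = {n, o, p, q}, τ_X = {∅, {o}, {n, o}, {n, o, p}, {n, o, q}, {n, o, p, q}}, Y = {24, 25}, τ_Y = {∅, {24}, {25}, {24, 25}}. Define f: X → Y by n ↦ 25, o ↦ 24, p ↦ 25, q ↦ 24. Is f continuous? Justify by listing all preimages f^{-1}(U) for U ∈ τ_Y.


f is NOT continuous.

Compute f^{-1}(U) for each U ∈ τ_Y:
  U = ∅: f^{-1}(U) = ∅ ∈ τ_X ✓.
  U = {24}: f^{-1}(U) = {o, q} ∉ τ_X ✗.
  U = {25}: f^{-1}(U) = {n, p} ∉ τ_X ✗.
  U = {24, 25}: f^{-1}(U) = {n, o, p, q} ∈ τ_X ✓.
Found U = {24} with f^{-1}(U) = {o, q} not in τ_X. Therefore f is NOT continuous.


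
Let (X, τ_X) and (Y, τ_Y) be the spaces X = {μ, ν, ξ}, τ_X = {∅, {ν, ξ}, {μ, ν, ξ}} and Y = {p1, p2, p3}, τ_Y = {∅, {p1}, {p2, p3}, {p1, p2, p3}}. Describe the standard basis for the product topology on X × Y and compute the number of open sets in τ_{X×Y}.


Basis B = {∅ × ∅, {ν, ξ} × {p1}, {μ, ν, ξ} × {p1}, {ν, ξ} × {p2, p3}, {μ, ν, ξ} × {p2, p3}, {ν, ξ} × {p1, p2, p3}, {μ, ν, ξ} × {p1, p2, p3}}; |τ_{X×Y}| = 9.

Enumerate products U × V with U ∈ τ_X, V ∈ τ_Y (deduplicated):
  ∅ × ∅ = {} (∅)
  {ν, ξ} × {p1} = {(ν,p1), (ξ,p1)}
  {μ, ν, ξ} × {p1} = {(μ,p1), (ν,p1), (ξ,p1)}
  {ν, ξ} × {p2, p3} = {(ν,p2), (ν,p3), (ξ,p2), (ξ,p3)}
  {μ, ν, ξ} × {p2, p3} = {(μ,p2), (μ,p3), (ν,p2), (ν,p3), (ξ,p2), (ξ,p3)}
  {ν, ξ} × {p1, p2, p3} = {(ν,p1), (ν,p2), (ν,p3), (ξ,p1), (ξ,p2), (ξ,p3)}
  {μ, ν, ξ} × {p1, p2, p3} = {(μ,p1), (μ,p2), (μ,p3), (ν,p1), (ν,p2), (ν,p3), (ξ,p1), (ξ,p2), (ξ,p3)}
These 7 distinct sets form the basis B.
Close under arbitrary unions to get τ_{X×Y}; counting gives |τ_{X×Y}| = 9.


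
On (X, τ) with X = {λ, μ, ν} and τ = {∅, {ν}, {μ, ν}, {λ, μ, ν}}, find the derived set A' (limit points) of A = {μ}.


A' = {λ}

For each x ∈ X, list the open sets U ∈ τ with x ∈ U, then check whether U ∩ (A ∖ {x}) ≠ ∅ for every such U.
  x = λ: opens ∋ x are {λ, μ, ν}; each meets A ∖ {λ}, so x IS a limit point.
  x = μ: open {μ, ν} ∋ x has {μ, ν} ∩ (A ∖ {μ}) = ∅, so x is NOT a limit point.
  x = ν: open {ν} ∋ x has {ν} ∩ (A ∖ {ν}) = ∅, so x is NOT a limit point.
Collecting: A' = {λ}.


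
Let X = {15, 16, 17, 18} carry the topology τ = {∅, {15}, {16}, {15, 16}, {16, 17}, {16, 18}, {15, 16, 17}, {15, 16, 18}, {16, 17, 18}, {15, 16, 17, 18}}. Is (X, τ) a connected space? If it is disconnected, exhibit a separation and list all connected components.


(X, τ) is disconnected; components = [{15}, {16, 17, 18}].

Find clopen sets (U ∈ τ with X ∖ U ∈ τ):
  U = ∅, X ∖ U = {15, 16, 17, 18} — both open, so U is clopen.
  U = {15}, X ∖ U = {16, 17, 18} — both open, so U is clopen.
  U = {16, 17, 18}, X ∖ U = {15} — both open, so U is clopen.
  U = {15, 16, 17, 18}, X ∖ U = ∅ — both open, so U is clopen.
Nontrivial clopen(s) exist: e.g. {16, 17, 18}. So (X, τ) is disconnected.
Compute connected components by grouping points that agree on all clopens:
  component: {15}
  component: {16, 17, 18}


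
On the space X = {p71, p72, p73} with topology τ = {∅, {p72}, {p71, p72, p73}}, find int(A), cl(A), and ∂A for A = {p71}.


int(A) = ∅, cl(A) = {p71, p73}, ∂A = {p71, p73}.

Closed sets in (X, τ) are complements of opens:
  closed(X, τ) = {∅, {p71, p73}, {p71, p72, p73}}.
int(A) = ⋃ {U ∈ τ : U ⊆ A}. Opens contained in A: ∅.
Taking the union of these: int(A) = ∅.
cl(A) = ⋂ {C closed : A ⊆ C}. Closed sets containing A: {p71, p73}, {p71, p72, p73}.
Intersecting these: cl(A) = {p71, p73}.
∂A = cl(A) ∖ int(A) = {p71, p73} ∖ ∅ = {p71, p73}.


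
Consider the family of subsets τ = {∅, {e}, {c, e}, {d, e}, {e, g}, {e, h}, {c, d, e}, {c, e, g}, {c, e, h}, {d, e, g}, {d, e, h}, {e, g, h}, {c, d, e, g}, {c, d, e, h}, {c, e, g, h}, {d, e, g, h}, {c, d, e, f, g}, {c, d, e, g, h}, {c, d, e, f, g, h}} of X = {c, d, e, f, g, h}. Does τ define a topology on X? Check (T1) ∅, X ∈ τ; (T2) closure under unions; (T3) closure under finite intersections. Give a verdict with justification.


τ IS a topology on X.

Axiom (T1): ∅ ∈ τ? Yes; X ∈ τ? Yes.
Axiom (T2/T3): check pairwise unions and intersections of members of τ.
All pairwise intersections and unions checked — each lies in τ. Therefore τ satisfies (T1), (T2), (T3): it IS a topology on X.


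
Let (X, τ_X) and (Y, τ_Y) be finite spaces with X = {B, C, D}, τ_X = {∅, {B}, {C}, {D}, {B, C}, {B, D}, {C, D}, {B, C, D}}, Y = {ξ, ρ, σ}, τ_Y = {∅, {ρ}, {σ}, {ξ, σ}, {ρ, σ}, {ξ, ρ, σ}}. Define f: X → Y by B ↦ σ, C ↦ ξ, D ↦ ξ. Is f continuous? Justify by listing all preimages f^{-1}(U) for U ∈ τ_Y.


f IS continuous.

Compute f^{-1}(U) for each U ∈ τ_Y:
  U = ∅: f^{-1}(U) = ∅ ∈ τ_X ✓.
  U = {ρ}: f^{-1}(U) = ∅ ∈ τ_X ✓.
  U = {σ}: f^{-1}(U) = {B} ∈ τ_X ✓.
  U = {ξ, σ}: f^{-1}(U) = {B, C, D} ∈ τ_X ✓.
  U = {ρ, σ}: f^{-1}(U) = {B} ∈ τ_X ✓.
  U = {ξ, ρ, σ}: f^{-1}(U) = {B, C, D} ∈ τ_X ✓.
Every preimage lies in τ_X, so f IS continuous.


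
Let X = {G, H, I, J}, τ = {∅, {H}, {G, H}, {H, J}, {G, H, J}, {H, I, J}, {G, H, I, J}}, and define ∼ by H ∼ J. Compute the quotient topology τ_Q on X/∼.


X/∼ = {[G], [H=J], [I]}; |τ_Q| = 5.

Equivalence classes: [G], [H=J], [I].
Quotient map π: X → X/∼ sends G ↦ [G], H ↦ [H=J], I ↦ [I], J ↦ [H=J].
For each subset V ⊆ X/∼, compute π^{-1}(V) ⊆ X and check whether π^{-1}(V) ∈ τ. V is open in τ_Q iff π^{-1}(V) ∈ τ.
  V = {}: π^{-1}(V) = ∅ ∈ τ ✓.
  V = {[G]}: π^{-1}(V) = {G} ∉ τ ✗.
  V = {[H=J]}: π^{-1}(V) = {H, J} ∈ τ ✓.
  V = {[G], [H=J]}: π^{-1}(V) = {G, H, J} ∈ τ ✓.
  V = {[I]}: π^{-1}(V) = {I} ∉ τ ✗.
  V = {[G], [I]}: π^{-1}(V) = {G, I} ∉ τ ✗.
  V = {[H=J], [I]}: π^{-1}(V) = {H, I, J} ∈ τ ✓.
  V = {[G], [H=J], [I]}: π^{-1}(V) = {G, H, I, J} ∈ τ ✓.
Open sets in the quotient: τ_Q = {{}, {[H=J]}, {[G], [H=J]}, {[H=J], [I]}, {[G], [H=J], [I]}} (5 elements).


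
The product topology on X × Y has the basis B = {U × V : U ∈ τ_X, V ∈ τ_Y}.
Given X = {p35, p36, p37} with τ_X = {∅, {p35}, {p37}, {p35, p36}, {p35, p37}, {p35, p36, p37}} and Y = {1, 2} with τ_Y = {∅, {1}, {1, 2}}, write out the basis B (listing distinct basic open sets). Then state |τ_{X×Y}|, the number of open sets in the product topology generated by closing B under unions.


Basis B = {∅ × ∅, {p35} × {1}, {p37} × {1}, {p35} × {1, 2}, {p35, p36} × {1}, {p35, p37} × {1}, {p37} × {1, 2}, {p35, p36, p37} × {1}, {p35, p36} × {1, 2}, {p35, p37} × {1, 2}, {p35, p36, p37} × {1, 2}}; |τ_{X×Y}| = 18.

Enumerate products U × V with U ∈ τ_X, V ∈ τ_Y (deduplicated):
  ∅ × ∅ = {} (∅)
  {p35} × {1} = {(p35,1)}
  {p37} × {1} = {(p37,1)}
  {p35} × {1, 2} = {(p35,1), (p35,2)}
  {p35, p36} × {1} = {(p35,1), (p36,1)}
  {p35, p37} × {1} = {(p35,1), (p37,1)}
  {p37} × {1, 2} = {(p37,1), (p37,2)}
  {p35, p36, p37} × {1} = {(p35,1), (p36,1), (p37,1)}
  {p35, p36} × {1, 2} = {(p35,1), (p35,2), (p36,1), (p36,2)}
  {p35, p37} × {1, 2} = {(p35,1), (p35,2), (p37,1), (p37,2)}
  {p35, p36, p37} × {1, 2} = {(p35,1), (p35,2), (p36,1), (p36,2), (p37,1), (p37,2)}
These 11 distinct sets form the basis B.
Close under arbitrary unions to get τ_{X×Y}; counting gives |τ_{X×Y}| = 18.


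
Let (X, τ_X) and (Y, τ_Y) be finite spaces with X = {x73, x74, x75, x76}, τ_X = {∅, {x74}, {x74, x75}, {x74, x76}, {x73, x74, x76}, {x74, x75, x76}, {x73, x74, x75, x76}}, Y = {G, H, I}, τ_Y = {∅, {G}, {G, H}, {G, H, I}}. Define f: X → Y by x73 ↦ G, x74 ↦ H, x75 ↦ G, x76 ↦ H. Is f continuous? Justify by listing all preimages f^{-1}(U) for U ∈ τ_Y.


f is NOT continuous.

Compute f^{-1}(U) for each U ∈ τ_Y:
  U = ∅: f^{-1}(U) = ∅ ∈ τ_X ✓.
  U = {G}: f^{-1}(U) = {x73, x75} ∉ τ_X ✗.
  U = {G, H}: f^{-1}(U) = {x73, x74, x75, x76} ∈ τ_X ✓.
  U = {G, H, I}: f^{-1}(U) = {x73, x74, x75, x76} ∈ τ_X ✓.
Found U = {G} with f^{-1}(U) = {x73, x75} not in τ_X. Therefore f is NOT continuous.


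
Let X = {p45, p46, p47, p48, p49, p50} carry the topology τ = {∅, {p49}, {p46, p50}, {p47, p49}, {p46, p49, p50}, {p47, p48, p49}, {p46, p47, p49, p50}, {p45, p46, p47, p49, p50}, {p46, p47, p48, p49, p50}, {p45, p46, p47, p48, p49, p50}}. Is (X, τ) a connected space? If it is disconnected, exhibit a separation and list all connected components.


(X, τ) is connected.

Find clopen sets (U ∈ τ with X ∖ U ∈ τ):
  U = ∅, X ∖ U = {p45, p46, p47, p48, p49, p50} — both open, so U is clopen.
  U = {p45, p46, p47, p48, p49, p50}, X ∖ U = ∅ — both open, so U is clopen.
Only trivial clopens (∅ and X) exist, so (X, τ) is connected.
Compute connected components by grouping points that agree on all clopens:
  component: {p45, p46, p47, p48, p49, p50}


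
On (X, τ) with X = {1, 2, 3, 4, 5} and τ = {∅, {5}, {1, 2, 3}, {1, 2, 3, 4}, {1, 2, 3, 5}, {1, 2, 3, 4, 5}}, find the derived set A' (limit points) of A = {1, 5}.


A' = {2, 3, 4}

For each x ∈ X, list the open sets U ∈ τ with x ∈ U, then check whether U ∩ (A ∖ {x}) ≠ ∅ for every such U.
  x = 1: open {1, 2, 3} ∋ x has {1, 2, 3} ∩ (A ∖ {1}) = ∅, so x is NOT a limit point.
  x = 2: opens ∋ x are {1, 2, 3}, {1, 2, 3, 4}, {1, 2, 3, 5}, {1, 2, 3, 4, 5}; each meets A ∖ {2}, so x IS a limit point.
  x = 3: opens ∋ x are {1, 2, 3}, {1, 2, 3, 4}, {1, 2, 3, 5}, {1, 2, 3, 4, 5}; each meets A ∖ {3}, so x IS a limit point.
  x = 4: opens ∋ x are {1, 2, 3, 4}, {1, 2, 3, 4, 5}; each meets A ∖ {4}, so x IS a limit point.
  x = 5: open {5} ∋ x has {5} ∩ (A ∖ {5}) = ∅, so x is NOT a limit point.
Collecting: A' = {2, 3, 4}.


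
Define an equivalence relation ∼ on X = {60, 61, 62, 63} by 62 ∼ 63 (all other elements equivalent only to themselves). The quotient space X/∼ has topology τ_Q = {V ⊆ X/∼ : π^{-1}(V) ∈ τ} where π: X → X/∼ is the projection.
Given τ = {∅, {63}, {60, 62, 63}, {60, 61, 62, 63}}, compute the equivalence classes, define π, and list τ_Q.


X/∼ = {[60], [61], [62=63]}; |τ_Q| = 3.

Equivalence classes: [60], [61], [62=63].
Quotient map π: X → X/∼ sends 60 ↦ [60], 61 ↦ [61], 62 ↦ [62=63], 63 ↦ [62=63].
For each subset V ⊆ X/∼, compute π^{-1}(V) ⊆ X and check whether π^{-1}(V) ∈ τ. V is open in τ_Q iff π^{-1}(V) ∈ τ.
  V = {}: π^{-1}(V) = ∅ ∈ τ ✓.
  V = {[60]}: π^{-1}(V) = {60} ∉ τ ✗.
  V = {[61]}: π^{-1}(V) = {61} ∉ τ ✗.
  V = {[60], [61]}: π^{-1}(V) = {60, 61} ∉ τ ✗.
  V = {[62=63]}: π^{-1}(V) = {62, 63} ∉ τ ✗.
  V = {[60], [62=63]}: π^{-1}(V) = {60, 62, 63} ∈ τ ✓.
  V = {[61], [62=63]}: π^{-1}(V) = {61, 62, 63} ∉ τ ✗.
  V = {[60], [61], [62=63]}: π^{-1}(V) = {60, 61, 62, 63} ∈ τ ✓.
Open sets in the quotient: τ_Q = {{}, {[60], [62=63]}, {[60], [61], [62=63]}} (3 elements).


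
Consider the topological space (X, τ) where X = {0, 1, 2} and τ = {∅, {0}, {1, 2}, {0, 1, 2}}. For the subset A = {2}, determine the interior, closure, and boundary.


int(A) = ∅, cl(A) = {1, 2}, ∂A = {1, 2}.

Closed sets in (X, τ) are complements of opens:
  closed(X, τ) = {∅, {0}, {1, 2}, {0, 1, 2}}.
int(A) = ⋃ {U ∈ τ : U ⊆ A}. Opens contained in A: ∅.
Taking the union of these: int(A) = ∅.
cl(A) = ⋂ {C closed : A ⊆ C}. Closed sets containing A: {1, 2}, {0, 1, 2}.
Intersecting these: cl(A) = {1, 2}.
∂A = cl(A) ∖ int(A) = {1, 2} ∖ ∅ = {1, 2}.


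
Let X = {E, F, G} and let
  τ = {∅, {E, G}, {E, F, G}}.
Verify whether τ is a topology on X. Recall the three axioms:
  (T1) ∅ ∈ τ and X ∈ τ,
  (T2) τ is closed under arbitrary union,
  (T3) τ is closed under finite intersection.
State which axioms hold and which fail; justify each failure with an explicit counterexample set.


τ IS a topology on X.

Axiom (T1): ∅ ∈ τ? Yes; X ∈ τ? Yes.
Axiom (T2/T3): check pairwise unions and intersections of members of τ.
All pairwise intersections and unions checked — each lies in τ. Therefore τ satisfies (T1), (T2), (T3): it IS a topology on X.


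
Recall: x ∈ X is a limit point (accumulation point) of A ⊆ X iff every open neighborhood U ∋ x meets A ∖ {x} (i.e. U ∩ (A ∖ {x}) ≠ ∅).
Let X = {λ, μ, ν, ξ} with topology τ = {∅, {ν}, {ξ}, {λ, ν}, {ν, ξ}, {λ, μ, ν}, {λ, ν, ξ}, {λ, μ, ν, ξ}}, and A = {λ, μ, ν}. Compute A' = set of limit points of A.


A' = {λ, μ}

For each x ∈ X, list the open sets U ∈ τ with x ∈ U, then check whether U ∩ (A ∖ {x}) ≠ ∅ for every such U.
  x = λ: opens ∋ x are {λ, ν}, {λ, μ, ν}, {λ, ν, ξ}, {λ, μ, ν, ξ}; each meets A ∖ {λ}, so x IS a limit point.
  x = μ: opens ∋ x are {λ, μ, ν}, {λ, μ, ν, ξ}; each meets A ∖ {μ}, so x IS a limit point.
  x = ν: open {ν} ∋ x has {ν} ∩ (A ∖ {ν}) = ∅, so x is NOT a limit point.
  x = ξ: open {ξ} ∋ x has {ξ} ∩ (A ∖ {ξ}) = ∅, so x is NOT a limit point.
Collecting: A' = {λ, μ}.


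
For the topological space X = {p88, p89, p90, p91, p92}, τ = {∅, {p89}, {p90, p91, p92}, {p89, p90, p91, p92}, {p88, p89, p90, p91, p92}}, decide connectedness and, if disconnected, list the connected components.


(X, τ) is connected.

Find clopen sets (U ∈ τ with X ∖ U ∈ τ):
  U = ∅, X ∖ U = {p88, p89, p90, p91, p92} — both open, so U is clopen.
  U = {p88, p89, p90, p91, p92}, X ∖ U = ∅ — both open, so U is clopen.
Only trivial clopens (∅ and X) exist, so (X, τ) is connected.
Compute connected components by grouping points that agree on all clopens:
  component: {p88, p89, p90, p91, p92}


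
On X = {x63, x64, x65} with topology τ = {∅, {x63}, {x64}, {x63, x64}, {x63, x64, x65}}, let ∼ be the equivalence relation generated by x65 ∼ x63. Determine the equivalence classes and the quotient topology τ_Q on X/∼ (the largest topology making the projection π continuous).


X/∼ = {[x63=x65], [x64]}; |τ_Q| = 3.

Equivalence classes: [x63=x65], [x64].
Quotient map π: X → X/∼ sends x63 ↦ [x63=x65], x64 ↦ [x64], x65 ↦ [x63=x65].
For each subset V ⊆ X/∼, compute π^{-1}(V) ⊆ X and check whether π^{-1}(V) ∈ τ. V is open in τ_Q iff π^{-1}(V) ∈ τ.
  V = {}: π^{-1}(V) = ∅ ∈ τ ✓.
  V = {[x63=x65]}: π^{-1}(V) = {x63, x65} ∉ τ ✗.
  V = {[x64]}: π^{-1}(V) = {x64} ∈ τ ✓.
  V = {[x63=x65], [x64]}: π^{-1}(V) = {x63, x64, x65} ∈ τ ✓.
Open sets in the quotient: τ_Q = {{}, {[x64]}, {[x63=x65], [x64]}} (3 elements).


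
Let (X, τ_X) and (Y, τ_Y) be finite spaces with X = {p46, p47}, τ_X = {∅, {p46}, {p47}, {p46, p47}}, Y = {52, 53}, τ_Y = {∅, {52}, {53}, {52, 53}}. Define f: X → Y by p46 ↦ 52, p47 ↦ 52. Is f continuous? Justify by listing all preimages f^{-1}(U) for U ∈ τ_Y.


f IS continuous.

Compute f^{-1}(U) for each U ∈ τ_Y:
  U = ∅: f^{-1}(U) = ∅ ∈ τ_X ✓.
  U = {52}: f^{-1}(U) = {p46, p47} ∈ τ_X ✓.
  U = {53}: f^{-1}(U) = ∅ ∈ τ_X ✓.
  U = {52, 53}: f^{-1}(U) = {p46, p47} ∈ τ_X ✓.
Every preimage lies in τ_X, so f IS continuous.


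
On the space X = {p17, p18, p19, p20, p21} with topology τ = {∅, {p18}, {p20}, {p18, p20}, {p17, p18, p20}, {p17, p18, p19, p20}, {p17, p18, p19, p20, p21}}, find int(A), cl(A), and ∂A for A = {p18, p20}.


int(A) = {p18, p20}, cl(A) = {p17, p18, p19, p20, p21}, ∂A = {p17, p19, p21}.

Closed sets in (X, τ) are complements of opens:
  closed(X, τ) = {∅, {p21}, {p19, p21}, {p17, p19, p21}, {p17, p18, p19, p21}, {p17, p19, p20, p21}, {p17, p18, p19, p20, p21}}.
int(A) = ⋃ {U ∈ τ : U ⊆ A}. Opens contained in A: ∅, {p18}, {p20}, {p18, p20}.
Taking the union of these: int(A) = {p18, p20}.
cl(A) = ⋂ {C closed : A ⊆ C}. Closed sets containing A: {p17, p18, p19, p20, p21}.
Intersecting these: cl(A) = {p17, p18, p19, p20, p21}.
∂A = cl(A) ∖ int(A) = {p17, p18, p19, p20, p21} ∖ {p18, p20} = {p17, p19, p21}.


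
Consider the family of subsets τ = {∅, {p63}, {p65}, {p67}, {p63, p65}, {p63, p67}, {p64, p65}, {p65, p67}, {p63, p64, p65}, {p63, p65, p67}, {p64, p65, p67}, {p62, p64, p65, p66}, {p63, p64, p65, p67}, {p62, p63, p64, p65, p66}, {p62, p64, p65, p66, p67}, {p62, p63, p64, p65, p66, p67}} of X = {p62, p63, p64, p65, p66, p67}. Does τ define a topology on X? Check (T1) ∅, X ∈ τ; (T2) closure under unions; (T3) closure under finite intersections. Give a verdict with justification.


τ IS a topology on X.

Axiom (T1): ∅ ∈ τ? Yes; X ∈ τ? Yes.
Axiom (T2/T3): check pairwise unions and intersections of members of τ.
All pairwise intersections and unions checked — each lies in τ. Therefore τ satisfies (T1), (T2), (T3): it IS a topology on X.


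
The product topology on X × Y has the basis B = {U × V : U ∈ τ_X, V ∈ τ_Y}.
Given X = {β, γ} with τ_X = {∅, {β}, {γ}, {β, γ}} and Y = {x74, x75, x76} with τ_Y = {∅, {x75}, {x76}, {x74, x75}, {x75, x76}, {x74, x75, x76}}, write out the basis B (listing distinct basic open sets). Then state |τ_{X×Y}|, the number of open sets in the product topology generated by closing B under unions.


Basis B = {∅ × ∅, {β} × {x75}, {β} × {x76}, {γ} × {x75}, {γ} × {x76}, {β} × {x74, x75}, {β} × {x75, x76}, {β, γ} × {x75}, {β, γ} × {x76}, {γ} × {x74, x75}, {γ} × {x75, x76}, {β} × {x74, x75, x76}, {γ} × {x74, x75, x76}, {β, γ} × {x74, x75}, {β, γ} × {x75, x76}, {β, γ} × {x74, x75, x76}}; |τ_{X×Y}| = 36.

Enumerate products U × V with U ∈ τ_X, V ∈ τ_Y (deduplicated):
  ∅ × ∅ = {} (∅)
  {β} × {x75} = {(β,x75)}
  {β} × {x76} = {(β,x76)}
  {γ} × {x75} = {(γ,x75)}
  {γ} × {x76} = {(γ,x76)}
  {β} × {x74, x75} = {(β,x74), (β,x75)}
  {β} × {x75, x76} = {(β,x75), (β,x76)}
  {β, γ} × {x75} = {(β,x75), (γ,x75)}
  {β, γ} × {x76} = {(β,x76), (γ,x76)}
  {γ} × {x74, x75} = {(γ,x74), (γ,x75)}
  {γ} × {x75, x76} = {(γ,x75), (γ,x76)}
  {β} × {x74, x75, x76} = {(β,x74), (β,x75), (β,x76)}
  {γ} × {x74, x75, x76} = {(γ,x74), (γ,x75), (γ,x76)}
  {β, γ} × {x74, x75} = {(β,x74), (β,x75), (γ,x74), (γ,x75)}
  {β, γ} × {x75, x76} = {(β,x75), (β,x76), (γ,x75), (γ,x76)}
  {β, γ} × {x74, x75, x76} = {(β,x74), (β,x75), (β,x76), (γ,x74), (γ,x75), (γ,x76)}
These 16 distinct sets form the basis B.
Close under arbitrary unions to get τ_{X×Y}; counting gives |τ_{X×Y}| = 36.


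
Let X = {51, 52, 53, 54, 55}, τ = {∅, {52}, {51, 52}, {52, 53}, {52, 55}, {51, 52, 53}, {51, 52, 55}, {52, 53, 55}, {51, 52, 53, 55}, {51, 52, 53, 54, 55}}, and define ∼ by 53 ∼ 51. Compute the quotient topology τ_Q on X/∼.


X/∼ = {[51=53], [52], [54], [55]}; |τ_Q| = 6.

Equivalence classes: [51=53], [52], [54], [55].
Quotient map π: X → X/∼ sends 51 ↦ [51=53], 52 ↦ [52], 53 ↦ [51=53], 54 ↦ [54], 55 ↦ [55].
For each subset V ⊆ X/∼, compute π^{-1}(V) ⊆ X and check whether π^{-1}(V) ∈ τ. V is open in τ_Q iff π^{-1}(V) ∈ τ.
  V = {}: π^{-1}(V) = ∅ ∈ τ ✓.
  V = {[51=53]}: π^{-1}(V) = {51, 53} ∉ τ ✗.
  V = {[52]}: π^{-1}(V) = {52} ∈ τ ✓.
  V = {[51=53], [52]}: π^{-1}(V) = {51, 52, 53} ∈ τ ✓.
  V = {[54]}: π^{-1}(V) = {54} ∉ τ ✗.
  V = {[51=53], [54]}: π^{-1}(V) = {51, 53, 54} ∉ τ ✗.
  V = {[52], [54]}: π^{-1}(V) = {52, 54} ∉ τ ✗.
  V = {[51=53], [52], [54]}: π^{-1}(V) = {51, 52, 53, 54} ∉ τ ✗.
  V = {[55]}: π^{-1}(V) = {55} ∉ τ ✗.
  V = {[51=53], [55]}: π^{-1}(V) = {51, 53, 55} ∉ τ ✗.
  V = {[52], [55]}: π^{-1}(V) = {52, 55} ∈ τ ✓.
  V = {[51=53], [52], [55]}: π^{-1}(V) = {51, 52, 53, 55} ∈ τ ✓.
  V = {[54], [55]}: π^{-1}(V) = {54, 55} ∉ τ ✗.
  V = {[51=53], [54], [55]}: π^{-1}(V) = {51, 53, 54, 55} ∉ τ ✗.
  V = {[52], [54], [55]}: π^{-1}(V) = {52, 54, 55} ∉ τ ✗.
  V = {[51=53], [52], [54], [55]}: π^{-1}(V) = {51, 52, 53, 54, 55} ∈ τ ✓.
Open sets in the quotient: τ_Q = {{}, {[52]}, {[51=53], [52]}, {[52], [55]}, {[51=53], [52], [55]}, {[51=53], [52], [54], [55]}} (6 elements).


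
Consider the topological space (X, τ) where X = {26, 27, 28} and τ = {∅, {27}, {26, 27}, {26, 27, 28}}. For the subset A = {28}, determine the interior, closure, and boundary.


int(A) = ∅, cl(A) = {28}, ∂A = {28}.

Closed sets in (X, τ) are complements of opens:
  closed(X, τ) = {∅, {28}, {26, 28}, {26, 27, 28}}.
int(A) = ⋃ {U ∈ τ : U ⊆ A}. Opens contained in A: ∅.
Taking the union of these: int(A) = ∅.
cl(A) = ⋂ {C closed : A ⊆ C}. Closed sets containing A: {28}, {26, 28}, {26, 27, 28}.
Intersecting these: cl(A) = {28}.
∂A = cl(A) ∖ int(A) = {28} ∖ ∅ = {28}.


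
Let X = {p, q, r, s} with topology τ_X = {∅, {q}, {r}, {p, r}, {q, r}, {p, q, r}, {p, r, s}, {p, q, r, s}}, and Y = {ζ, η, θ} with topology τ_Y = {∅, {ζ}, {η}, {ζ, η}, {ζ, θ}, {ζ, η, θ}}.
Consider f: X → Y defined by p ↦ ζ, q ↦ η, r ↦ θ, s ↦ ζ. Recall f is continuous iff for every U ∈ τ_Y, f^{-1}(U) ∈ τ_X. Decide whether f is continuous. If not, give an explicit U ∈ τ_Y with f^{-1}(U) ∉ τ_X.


f is NOT continuous.

Compute f^{-1}(U) for each U ∈ τ_Y:
  U = ∅: f^{-1}(U) = ∅ ∈ τ_X ✓.
  U = {ζ}: f^{-1}(U) = {p, s} ∉ τ_X ✗.
  U = {η}: f^{-1}(U) = {q} ∈ τ_X ✓.
  U = {ζ, η}: f^{-1}(U) = {p, q, s} ∉ τ_X ✗.
  U = {ζ, θ}: f^{-1}(U) = {p, r, s} ∈ τ_X ✓.
  U = {ζ, η, θ}: f^{-1}(U) = {p, q, r, s} ∈ τ_X ✓.
Found U = {ζ} with f^{-1}(U) = {p, s} not in τ_X. Therefore f is NOT continuous.


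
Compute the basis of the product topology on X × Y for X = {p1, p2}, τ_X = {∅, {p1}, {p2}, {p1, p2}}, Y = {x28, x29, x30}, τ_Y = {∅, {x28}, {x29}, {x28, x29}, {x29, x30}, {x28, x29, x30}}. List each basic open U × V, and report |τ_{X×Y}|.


Basis B = {∅ × ∅, {p1} × {x28}, {p1} × {x29}, {p2} × {x28}, {p2} × {x29}, {p1} × {x28, x29}, {p1, p2} × {x28}, {p1} × {x29, x30}, {p1, p2} × {x29}, {p2} × {x28, x29}, {p2} × {x29, x30}, {p1} × {x28, x29, x30}, {p2} × {x28, x29, x30}, {p1, p2} × {x28, x29}, {p1, p2} × {x29, x30}, {p1, p2} × {x28, x29, x30}}; |τ_{X×Y}| = 36.

Enumerate products U × V with U ∈ τ_X, V ∈ τ_Y (deduplicated):
  ∅ × ∅ = {} (∅)
  {p1} × {x28} = {(p1,x28)}
  {p1} × {x29} = {(p1,x29)}
  {p2} × {x28} = {(p2,x28)}
  {p2} × {x29} = {(p2,x29)}
  {p1} × {x28, x29} = {(p1,x28), (p1,x29)}
  {p1, p2} × {x28} = {(p1,x28), (p2,x28)}
  {p1} × {x29, x30} = {(p1,x29), (p1,x30)}
  {p1, p2} × {x29} = {(p1,x29), (p2,x29)}
  {p2} × {x28, x29} = {(p2,x28), (p2,x29)}
  {p2} × {x29, x30} = {(p2,x29), (p2,x30)}
  {p1} × {x28, x29, x30} = {(p1,x28), (p1,x29), (p1,x30)}
  {p2} × {x28, x29, x30} = {(p2,x28), (p2,x29), (p2,x30)}
  {p1, p2} × {x28, x29} = {(p1,x28), (p1,x29), (p2,x28), (p2,x29)}
  {p1, p2} × {x29, x30} = {(p1,x29), (p1,x30), (p2,x29), (p2,x30)}
  {p1, p2} × {x28, x29, x30} = {(p1,x28), (p1,x29), (p1,x30), (p2,x28), (p2,x29), (p2,x30)}
These 16 distinct sets form the basis B.
Close under arbitrary unions to get τ_{X×Y}; counting gives |τ_{X×Y}| = 36.


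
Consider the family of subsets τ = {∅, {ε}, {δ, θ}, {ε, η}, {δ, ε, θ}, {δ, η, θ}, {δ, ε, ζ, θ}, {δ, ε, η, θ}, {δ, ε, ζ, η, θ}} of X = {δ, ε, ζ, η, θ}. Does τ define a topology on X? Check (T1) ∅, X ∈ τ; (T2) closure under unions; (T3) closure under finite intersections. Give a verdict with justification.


τ is NOT a topology on X.

Axiom (T1): ∅ ∈ τ? Yes; X ∈ τ? Yes.
Axiom (T2/T3): check pairwise unions and intersections of members of τ.
Counterexample for (T3): {ε, η} ∩ {δ, η, θ} = {η} ∉ τ. Therefore τ is NOT a topology.


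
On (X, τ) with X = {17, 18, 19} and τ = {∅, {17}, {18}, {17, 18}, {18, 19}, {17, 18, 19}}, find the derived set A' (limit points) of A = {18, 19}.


A' = {19}

For each x ∈ X, list the open sets U ∈ τ with x ∈ U, then check whether U ∩ (A ∖ {x}) ≠ ∅ for every such U.
  x = 17: open {17} ∋ x has {17} ∩ (A ∖ {17}) = ∅, so x is NOT a limit point.
  x = 18: open {18} ∋ x has {18} ∩ (A ∖ {18}) = ∅, so x is NOT a limit point.
  x = 19: opens ∋ x are {18, 19}, {17, 18, 19}; each meets A ∖ {19}, so x IS a limit point.
Collecting: A' = {19}.


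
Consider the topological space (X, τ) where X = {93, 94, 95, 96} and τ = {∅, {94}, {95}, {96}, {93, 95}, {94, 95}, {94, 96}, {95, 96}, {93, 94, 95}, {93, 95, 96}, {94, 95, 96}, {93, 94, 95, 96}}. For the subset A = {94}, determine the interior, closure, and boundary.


int(A) = {94}, cl(A) = {94}, ∂A = ∅.

Closed sets in (X, τ) are complements of opens:
  closed(X, τ) = {∅, {93}, {94}, {96}, {93, 94}, {93, 95}, {93, 96}, {94, 96}, {93, 94, 95}, {93, 94, 96}, {93, 95, 96}, {93, 94, 95, 96}}.
int(A) = ⋃ {U ∈ τ : U ⊆ A}. Opens contained in A: ∅, {94}.
Taking the union of these: int(A) = {94}.
cl(A) = ⋂ {C closed : A ⊆ C}. Closed sets containing A: {94}, {93, 94}, {94, 96}, {93, 94, 95}, {93, 94, 96}, {93, 94, 95, 96}.
Intersecting these: cl(A) = {94}.
∂A = cl(A) ∖ int(A) = {94} ∖ {94} = ∅.


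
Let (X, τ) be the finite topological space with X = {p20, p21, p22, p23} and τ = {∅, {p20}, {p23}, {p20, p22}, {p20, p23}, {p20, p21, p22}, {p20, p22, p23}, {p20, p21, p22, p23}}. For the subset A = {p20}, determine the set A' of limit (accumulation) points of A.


A' = {p21, p22}

For each x ∈ X, list the open sets U ∈ τ with x ∈ U, then check whether U ∩ (A ∖ {x}) ≠ ∅ for every such U.
  x = p20: open {p20} ∋ x has {p20} ∩ (A ∖ {p20}) = ∅, so x is NOT a limit point.
  x = p21: opens ∋ x are {p20, p21, p22}, {p20, p21, p22, p23}; each meets A ∖ {p21}, so x IS a limit point.
  x = p22: opens ∋ x are {p20, p22}, {p20, p21, p22}, {p20, p22, p23}, {p20, p21, p22, p23}; each meets A ∖ {p22}, so x IS a limit point.
  x = p23: open {p23} ∋ x has {p23} ∩ (A ∖ {p23}) = ∅, so x is NOT a limit point.
Collecting: A' = {p21, p22}.


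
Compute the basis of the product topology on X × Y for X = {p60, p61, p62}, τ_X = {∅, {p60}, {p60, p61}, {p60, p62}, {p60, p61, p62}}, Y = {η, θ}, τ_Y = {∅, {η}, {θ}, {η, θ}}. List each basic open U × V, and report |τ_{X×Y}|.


Basis B = {∅ × ∅, {p60} × {η}, {p60} × {θ}, {p60} × {η, θ}, {p60, p61} × {η}, {p60, p62} × {η}, {p60, p61} × {θ}, {p60, p62} × {θ}, {p60, p61, p62} × {η}, {p60, p61, p62} × {θ}, {p60, p61} × {η, θ}, {p60, p62} × {η, θ}, {p60, p61, p62} × {η, θ}}; |τ_{X×Y}| = 25.

Enumerate products U × V with U ∈ τ_X, V ∈ τ_Y (deduplicated):
  ∅ × ∅ = {} (∅)
  {p60} × {η} = {(p60,η)}
  {p60} × {θ} = {(p60,θ)}
  {p60} × {η, θ} = {(p60,η), (p60,θ)}
  {p60, p61} × {η} = {(p60,η), (p61,η)}
  {p60, p62} × {η} = {(p60,η), (p62,η)}
  {p60, p61} × {θ} = {(p60,θ), (p61,θ)}
  {p60, p62} × {θ} = {(p60,θ), (p62,θ)}
  {p60, p61, p62} × {η} = {(p60,η), (p61,η), (p62,η)}
  {p60, p61, p62} × {θ} = {(p60,θ), (p61,θ), (p62,θ)}
  {p60, p61} × {η, θ} = {(p60,η), (p60,θ), (p61,η), (p61,θ)}
  {p60, p62} × {η, θ} = {(p60,η), (p60,θ), (p62,η), (p62,θ)}
  {p60, p61, p62} × {η, θ} = {(p60,η), (p60,θ), (p61,η), (p61,θ), (p62,η), (p62,θ)}
These 13 distinct sets form the basis B.
Close under arbitrary unions to get τ_{X×Y}; counting gives |τ_{X×Y}| = 25.


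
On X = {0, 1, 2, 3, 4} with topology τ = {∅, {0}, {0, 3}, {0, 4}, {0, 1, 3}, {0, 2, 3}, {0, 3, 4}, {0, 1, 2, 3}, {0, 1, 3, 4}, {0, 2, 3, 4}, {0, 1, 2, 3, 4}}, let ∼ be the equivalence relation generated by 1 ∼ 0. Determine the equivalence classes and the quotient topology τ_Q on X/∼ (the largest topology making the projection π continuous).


X/∼ = {[0=1], [2], [3], [4]}; |τ_Q| = 5.

Equivalence classes: [0=1], [2], [3], [4].
Quotient map π: X → X/∼ sends 0 ↦ [0=1], 1 ↦ [0=1], 2 ↦ [2], 3 ↦ [3], 4 ↦ [4].
For each subset V ⊆ X/∼, compute π^{-1}(V) ⊆ X and check whether π^{-1}(V) ∈ τ. V is open in τ_Q iff π^{-1}(V) ∈ τ.
  V = {}: π^{-1}(V) = ∅ ∈ τ ✓.
  V = {[0=1]}: π^{-1}(V) = {0, 1} ∉ τ ✗.
  V = {[2]}: π^{-1}(V) = {2} ∉ τ ✗.
  V = {[0=1], [2]}: π^{-1}(V) = {0, 1, 2} ∉ τ ✗.
  V = {[3]}: π^{-1}(V) = {3} ∉ τ ✗.
  V = {[0=1], [3]}: π^{-1}(V) = {0, 1, 3} ∈ τ ✓.
  V = {[2], [3]}: π^{-1}(V) = {2, 3} ∉ τ ✗.
  V = {[0=1], [2], [3]}: π^{-1}(V) = {0, 1, 2, 3} ∈ τ ✓.
  V = {[4]}: π^{-1}(V) = {4} ∉ τ ✗.
  V = {[0=1], [4]}: π^{-1}(V) = {0, 1, 4} ∉ τ ✗.
  V = {[2], [4]}: π^{-1}(V) = {2, 4} ∉ τ ✗.
  V = {[0=1], [2], [4]}: π^{-1}(V) = {0, 1, 2, 4} ∉ τ ✗.
  V = {[3], [4]}: π^{-1}(V) = {3, 4} ∉ τ ✗.
  V = {[0=1], [3], [4]}: π^{-1}(V) = {0, 1, 3, 4} ∈ τ ✓.
  V = {[2], [3], [4]}: π^{-1}(V) = {2, 3, 4} ∉ τ ✗.
  V = {[0=1], [2], [3], [4]}: π^{-1}(V) = {0, 1, 2, 3, 4} ∈ τ ✓.
Open sets in the quotient: τ_Q = {{}, {[0=1], [3]}, {[0=1], [2], [3]}, {[0=1], [3], [4]}, {[0=1], [2], [3], [4]}} (5 elements).


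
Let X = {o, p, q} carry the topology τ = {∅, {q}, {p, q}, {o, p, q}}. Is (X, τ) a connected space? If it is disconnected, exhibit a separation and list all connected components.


(X, τ) is connected.

Find clopen sets (U ∈ τ with X ∖ U ∈ τ):
  U = ∅, X ∖ U = {o, p, q} — both open, so U is clopen.
  U = {o, p, q}, X ∖ U = ∅ — both open, so U is clopen.
Only trivial clopens (∅ and X) exist, so (X, τ) is connected.
Compute connected components by grouping points that agree on all clopens:
  component: {o, p, q}


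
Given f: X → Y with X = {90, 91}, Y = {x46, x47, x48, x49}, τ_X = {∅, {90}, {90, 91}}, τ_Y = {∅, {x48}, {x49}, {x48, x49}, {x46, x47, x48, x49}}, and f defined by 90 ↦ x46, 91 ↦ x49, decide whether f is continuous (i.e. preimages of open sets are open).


f is NOT continuous.

Compute f^{-1}(U) for each U ∈ τ_Y:
  U = ∅: f^{-1}(U) = ∅ ∈ τ_X ✓.
  U = {x48}: f^{-1}(U) = ∅ ∈ τ_X ✓.
  U = {x49}: f^{-1}(U) = {91} ∉ τ_X ✗.
  U = {x48, x49}: f^{-1}(U) = {91} ∉ τ_X ✗.
  U = {x46, x47, x48, x49}: f^{-1}(U) = {90, 91} ∈ τ_X ✓.
Found U = {x49} with f^{-1}(U) = {91} not in τ_X. Therefore f is NOT continuous.
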